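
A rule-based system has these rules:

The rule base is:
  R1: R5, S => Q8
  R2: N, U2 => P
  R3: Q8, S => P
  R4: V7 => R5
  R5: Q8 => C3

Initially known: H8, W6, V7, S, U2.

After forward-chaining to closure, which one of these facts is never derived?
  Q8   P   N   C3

N

Round 1: R4 [V7 => R5]. New: R5.
Round 2: R1 [R5, S => Q8]. New: Q8.
Round 3: R3 [Q8, S => P]; R5 [Q8 => C3]. New: P, C3.
Derived: P (round 3), C3 (round 3), Q8 (round 2). N never appears in any round.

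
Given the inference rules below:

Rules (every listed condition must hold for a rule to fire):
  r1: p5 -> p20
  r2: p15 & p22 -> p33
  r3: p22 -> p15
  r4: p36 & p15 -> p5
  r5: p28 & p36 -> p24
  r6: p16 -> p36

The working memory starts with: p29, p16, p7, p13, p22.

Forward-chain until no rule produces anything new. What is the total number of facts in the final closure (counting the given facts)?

10

Round 1: r3 [p22 -> p15]; r6 [p16 -> p36]. Adds p15, p36.
Round 2: r2 [p15 & p22 -> p33]; r4 [p36 & p15 -> p5]. Adds p33, p5.
Round 3: r1 [p5 -> p20]. Adds p20.
Closure: {p13, p15, p16, p20, p22, p29, p33, p36, p5, p7} — 10 facts.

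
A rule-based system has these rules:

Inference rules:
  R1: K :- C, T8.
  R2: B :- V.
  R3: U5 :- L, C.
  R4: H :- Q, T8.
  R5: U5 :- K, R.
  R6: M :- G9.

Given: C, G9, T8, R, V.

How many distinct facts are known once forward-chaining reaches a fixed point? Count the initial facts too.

9

[1] R1 [K :- C, T8.]; R2 [B :- V.]; R6 [M :- G9.]. ⇒ new: K, B, M.
[2] R5 [U5 :- K, R.]. ⇒ new: U5.
Closure: {B, C, G9, K, M, R, T8, U5, V} — 9 facts.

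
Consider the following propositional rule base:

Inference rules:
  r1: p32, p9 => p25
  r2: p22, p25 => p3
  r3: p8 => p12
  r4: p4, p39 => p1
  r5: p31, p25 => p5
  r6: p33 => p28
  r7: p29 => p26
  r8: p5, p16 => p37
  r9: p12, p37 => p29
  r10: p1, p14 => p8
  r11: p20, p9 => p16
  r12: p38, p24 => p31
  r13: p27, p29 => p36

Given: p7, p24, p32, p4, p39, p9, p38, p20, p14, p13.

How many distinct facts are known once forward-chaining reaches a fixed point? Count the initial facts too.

20

[1] r1 [p32, p9 => p25]; r4 [p4, p39 => p1]; r11 [p20, p9 => p16]; r12 [p38, p24 => p31]. ⇒ new: p25, p1, p16, p31.
[2] r5 [p31, p25 => p5]; r10 [p1, p14 => p8]. ⇒ new: p5, p8.
[3] r3 [p8 => p12]; r8 [p5, p16 => p37]. ⇒ new: p12, p37.
[4] r9 [p12, p37 => p29]. ⇒ new: p29.
[5] r7 [p29 => p26]. ⇒ new: p26.
Closure: {p1, p12, p13, p14, p16, p20, p24, p25, p26, p29, p31, p32, p37, p38, p39, p4, p5, p7, p8, p9} — 20 facts.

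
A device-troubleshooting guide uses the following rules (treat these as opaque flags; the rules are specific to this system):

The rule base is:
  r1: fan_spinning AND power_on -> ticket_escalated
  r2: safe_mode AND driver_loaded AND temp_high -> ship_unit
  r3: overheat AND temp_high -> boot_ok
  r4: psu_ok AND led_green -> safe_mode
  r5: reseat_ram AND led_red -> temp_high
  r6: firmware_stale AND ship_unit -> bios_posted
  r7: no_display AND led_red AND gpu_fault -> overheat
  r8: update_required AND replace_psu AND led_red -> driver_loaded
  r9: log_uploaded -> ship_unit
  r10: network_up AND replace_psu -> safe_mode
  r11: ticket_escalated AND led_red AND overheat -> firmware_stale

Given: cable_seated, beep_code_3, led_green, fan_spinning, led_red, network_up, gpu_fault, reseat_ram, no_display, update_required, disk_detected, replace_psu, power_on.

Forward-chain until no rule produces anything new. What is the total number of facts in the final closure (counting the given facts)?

Round 1 — r1, r5, r7, r8, r10, derive ticket_escalated, temp_high, overheat, driver_loaded, safe_mode.
Round 2 — r2, r3, r11, derive ship_unit, boot_ok, firmware_stale.
Round 3 — r6, derive bios_posted.
Closure: {beep_code_3, bios_posted, boot_ok, cable_seated, disk_detected, driver_loaded, fan_spinning, firmware_stale, gpu_fault, led_green, led_red, network_up, no_display, overheat, power_on, replace_psu, reseat_ram, safe_mode, ship_unit, temp_high, ticket_escalated, update_required} — 22 facts.

22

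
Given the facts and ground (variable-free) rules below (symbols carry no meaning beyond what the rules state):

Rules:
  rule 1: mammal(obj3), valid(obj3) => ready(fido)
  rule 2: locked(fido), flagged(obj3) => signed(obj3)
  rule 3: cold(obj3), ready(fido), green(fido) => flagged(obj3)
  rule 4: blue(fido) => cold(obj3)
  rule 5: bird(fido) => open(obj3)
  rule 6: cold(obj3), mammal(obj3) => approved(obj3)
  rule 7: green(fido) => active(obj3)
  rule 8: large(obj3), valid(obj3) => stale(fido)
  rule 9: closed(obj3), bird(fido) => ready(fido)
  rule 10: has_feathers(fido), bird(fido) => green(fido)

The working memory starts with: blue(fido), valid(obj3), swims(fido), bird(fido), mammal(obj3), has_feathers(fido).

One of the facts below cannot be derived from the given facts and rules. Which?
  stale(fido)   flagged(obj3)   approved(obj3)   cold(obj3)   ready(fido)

stale(fido)

Round 1 — rule 1, rule 4, rule 5, rule 10, derive ready(fido), cold(obj3), open(obj3), green(fido).
Round 2 — rule 3, rule 6, rule 7, derive flagged(obj3), approved(obj3), active(obj3).
Derived: flagged(obj3) (round 2), ready(fido) (round 1), approved(obj3) (round 2), cold(obj3) (round 1). stale(fido) never appears in any round.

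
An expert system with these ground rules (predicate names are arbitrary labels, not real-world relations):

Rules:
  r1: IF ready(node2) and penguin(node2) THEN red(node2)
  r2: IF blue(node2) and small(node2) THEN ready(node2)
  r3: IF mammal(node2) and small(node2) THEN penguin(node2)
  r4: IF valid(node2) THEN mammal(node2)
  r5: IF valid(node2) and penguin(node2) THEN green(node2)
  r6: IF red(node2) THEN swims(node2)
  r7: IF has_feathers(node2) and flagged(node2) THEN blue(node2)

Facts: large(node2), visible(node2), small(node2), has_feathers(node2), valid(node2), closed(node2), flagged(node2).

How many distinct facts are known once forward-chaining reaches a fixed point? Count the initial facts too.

14

Round 1: r4 [IF valid(node2) THEN mammal(node2)]; r7 [IF has_feathers(node2) and flagged(node2) THEN blue(node2)]. New: mammal(node2), blue(node2).
Round 2: r2 [IF blue(node2) and small(node2) THEN ready(node2)]; r3 [IF mammal(node2) and small(node2) THEN penguin(node2)]. New: ready(node2), penguin(node2).
Round 3: r1 [IF ready(node2) and penguin(node2) THEN red(node2)]; r5 [IF valid(node2) and penguin(node2) THEN green(node2)]. New: red(node2), green(node2).
Round 4: r6 [IF red(node2) THEN swims(node2)]. New: swims(node2).
Closure: {blue(node2), closed(node2), flagged(node2), green(node2), has_feathers(node2), large(node2), mammal(node2), penguin(node2), ready(node2), red(node2), small(node2), swims(node2), valid(node2), visible(node2)} — 14 facts.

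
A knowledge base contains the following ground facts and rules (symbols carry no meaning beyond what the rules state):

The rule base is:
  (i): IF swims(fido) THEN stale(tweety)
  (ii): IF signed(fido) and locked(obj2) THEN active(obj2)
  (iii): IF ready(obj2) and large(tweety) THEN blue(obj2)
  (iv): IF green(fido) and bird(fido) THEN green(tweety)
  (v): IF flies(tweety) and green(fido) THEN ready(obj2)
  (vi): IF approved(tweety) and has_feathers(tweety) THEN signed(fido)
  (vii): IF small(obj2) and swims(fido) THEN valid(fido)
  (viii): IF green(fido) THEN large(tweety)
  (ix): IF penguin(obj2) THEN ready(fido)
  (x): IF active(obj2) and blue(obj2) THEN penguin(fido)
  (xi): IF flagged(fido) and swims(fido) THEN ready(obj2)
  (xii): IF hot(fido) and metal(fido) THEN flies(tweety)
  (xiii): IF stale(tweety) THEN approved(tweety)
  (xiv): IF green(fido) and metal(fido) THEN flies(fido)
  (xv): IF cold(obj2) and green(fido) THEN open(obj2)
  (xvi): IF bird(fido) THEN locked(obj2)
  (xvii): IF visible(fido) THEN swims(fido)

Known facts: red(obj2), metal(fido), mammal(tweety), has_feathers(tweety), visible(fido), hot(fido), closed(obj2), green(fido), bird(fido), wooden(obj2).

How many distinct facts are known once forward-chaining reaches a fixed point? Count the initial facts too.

Round 1 fires (iv), (viii), (xii), (xiv), (xvi), (xvii), giving green(tweety), large(tweety), flies(tweety), flies(fido), locked(obj2), swims(fido).
Round 2 fires (i), (v), giving stale(tweety), ready(obj2).
Round 3 fires (iii), (xiii), giving blue(obj2), approved(tweety).
Round 4 fires (vi), giving signed(fido).
Round 5 fires (ii), giving active(obj2).
Round 6 fires (x), giving penguin(fido).
Closure: {active(obj2), approved(tweety), bird(fido), blue(obj2), closed(obj2), flies(fido), flies(tweety), green(fido), green(tweety), has_feathers(tweety), hot(fido), large(tweety), locked(obj2), mammal(tweety), metal(fido), penguin(fido), ready(obj2), red(obj2), signed(fido), stale(tweety), swims(fido), visible(fido), wooden(obj2)} — 23 facts.

23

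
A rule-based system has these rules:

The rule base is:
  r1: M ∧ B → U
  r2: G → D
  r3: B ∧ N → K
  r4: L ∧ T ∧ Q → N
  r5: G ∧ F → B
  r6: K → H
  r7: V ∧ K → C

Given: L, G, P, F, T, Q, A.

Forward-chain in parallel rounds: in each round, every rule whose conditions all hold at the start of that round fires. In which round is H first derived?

Round 1: r2 [G → D]; r4 [L ∧ T ∧ Q → N]; r5 [G ∧ F → B]. Adds D, N, B.
Round 2: r3 [B ∧ N → K]. Adds K.
Round 3: r6 [K → H]. Adds H.
H first appears in round 3.

3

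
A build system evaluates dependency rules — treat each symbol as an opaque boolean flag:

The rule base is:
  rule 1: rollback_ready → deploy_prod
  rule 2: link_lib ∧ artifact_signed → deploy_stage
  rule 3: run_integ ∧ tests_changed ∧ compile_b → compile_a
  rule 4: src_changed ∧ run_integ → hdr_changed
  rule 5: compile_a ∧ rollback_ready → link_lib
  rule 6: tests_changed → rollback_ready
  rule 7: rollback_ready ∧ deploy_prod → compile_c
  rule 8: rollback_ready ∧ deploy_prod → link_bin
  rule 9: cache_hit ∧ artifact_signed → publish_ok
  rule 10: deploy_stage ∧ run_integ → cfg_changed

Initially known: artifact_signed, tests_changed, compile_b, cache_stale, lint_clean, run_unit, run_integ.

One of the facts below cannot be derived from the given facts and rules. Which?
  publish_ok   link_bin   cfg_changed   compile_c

Round 1 fires rule 3, rule 6, giving compile_a, rollback_ready.
Round 2 fires rule 1, rule 5, giving deploy_prod, link_lib.
Round 3 fires rule 2, rule 7, rule 8, giving deploy_stage, compile_c, link_bin.
Round 4 fires rule 10, giving cfg_changed.
Derived: compile_c (round 3), link_bin (round 3), cfg_changed (round 4). publish_ok never appears in any round.

publish_ok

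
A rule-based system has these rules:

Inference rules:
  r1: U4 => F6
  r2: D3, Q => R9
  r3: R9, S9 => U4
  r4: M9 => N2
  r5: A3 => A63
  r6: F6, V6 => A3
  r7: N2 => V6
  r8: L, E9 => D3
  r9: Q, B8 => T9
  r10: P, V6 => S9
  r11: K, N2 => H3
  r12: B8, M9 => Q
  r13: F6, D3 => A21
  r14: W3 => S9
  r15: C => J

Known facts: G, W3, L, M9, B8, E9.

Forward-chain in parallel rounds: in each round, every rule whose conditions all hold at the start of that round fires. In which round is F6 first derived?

4

Round 1 fires r4, r8, r12, r14, giving N2, D3, Q, S9.
Round 2 fires r2, r7, r9, giving R9, V6, T9.
Round 3 fires r3, giving U4.
Round 4 fires r1, giving F6.
F6 first appears in round 4.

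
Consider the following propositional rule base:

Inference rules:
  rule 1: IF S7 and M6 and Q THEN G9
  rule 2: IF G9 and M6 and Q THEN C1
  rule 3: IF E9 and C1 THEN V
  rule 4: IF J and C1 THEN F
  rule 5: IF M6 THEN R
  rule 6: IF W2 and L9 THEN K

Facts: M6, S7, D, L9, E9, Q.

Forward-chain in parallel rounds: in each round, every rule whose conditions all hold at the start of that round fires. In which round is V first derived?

Round 1 — rule 1, rule 5, derive G9, R.
Round 2 — rule 2, derive C1.
Round 3 — rule 3, derive V.
V first appears in round 3.

3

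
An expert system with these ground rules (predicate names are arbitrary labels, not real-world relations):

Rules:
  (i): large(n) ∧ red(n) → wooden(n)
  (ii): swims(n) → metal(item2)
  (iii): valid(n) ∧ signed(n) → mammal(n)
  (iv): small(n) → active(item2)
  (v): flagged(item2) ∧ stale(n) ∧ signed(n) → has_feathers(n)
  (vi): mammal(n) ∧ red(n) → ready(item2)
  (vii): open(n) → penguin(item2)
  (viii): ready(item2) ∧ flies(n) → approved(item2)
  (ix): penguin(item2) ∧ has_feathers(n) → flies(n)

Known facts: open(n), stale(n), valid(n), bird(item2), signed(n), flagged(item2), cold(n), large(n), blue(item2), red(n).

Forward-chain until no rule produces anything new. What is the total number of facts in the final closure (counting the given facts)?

Round 1: (i) [large(n) ∧ red(n) → wooden(n)]; (iii) [valid(n) ∧ signed(n) → mammal(n)]; (v) [flagged(item2) ∧ stale(n) ∧ signed(n) → has_feathers(n)]; (vii) [open(n) → penguin(item2)]. New: wooden(n), mammal(n), has_feathers(n), penguin(item2).
Round 2: (vi) [mammal(n) ∧ red(n) → ready(item2)]; (ix) [penguin(item2) ∧ has_feathers(n) → flies(n)]. New: ready(item2), flies(n).
Round 3: (viii) [ready(item2) ∧ flies(n) → approved(item2)]. New: approved(item2).
Closure: {approved(item2), bird(item2), blue(item2), cold(n), flagged(item2), flies(n), has_feathers(n), large(n), mammal(n), open(n), penguin(item2), ready(item2), red(n), signed(n), stale(n), valid(n), wooden(n)} — 17 facts.

17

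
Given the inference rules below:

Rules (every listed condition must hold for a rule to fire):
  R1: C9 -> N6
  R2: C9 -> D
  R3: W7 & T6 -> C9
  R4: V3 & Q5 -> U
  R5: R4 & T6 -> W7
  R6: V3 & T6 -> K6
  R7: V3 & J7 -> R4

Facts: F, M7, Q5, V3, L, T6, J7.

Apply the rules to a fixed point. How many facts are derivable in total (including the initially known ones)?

14

Round 1 — R4, R6, R7, derive U, K6, R4.
Round 2 — R5, derive W7.
Round 3 — R3, derive C9.
Round 4 — R1, R2, derive N6, D.
Closure: {C9, D, F, J7, K6, L, M7, N6, Q5, R4, T6, U, V3, W7} — 14 facts.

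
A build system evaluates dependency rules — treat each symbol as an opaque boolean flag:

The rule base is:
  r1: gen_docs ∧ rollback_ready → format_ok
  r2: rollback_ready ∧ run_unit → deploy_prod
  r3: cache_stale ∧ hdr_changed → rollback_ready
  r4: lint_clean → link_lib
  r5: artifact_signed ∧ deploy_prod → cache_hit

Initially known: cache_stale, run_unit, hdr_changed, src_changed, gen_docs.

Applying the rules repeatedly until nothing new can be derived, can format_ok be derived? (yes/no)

yes

Round 1: r3 [cache_stale ∧ hdr_changed → rollback_ready]. New: rollback_ready.
Round 2: r1 [gen_docs ∧ rollback_ready → format_ok]; r2 [rollback_ready ∧ run_unit → deploy_prod]. New: format_ok, deploy_prod.
format_ok appears in round 2, so it is derivable.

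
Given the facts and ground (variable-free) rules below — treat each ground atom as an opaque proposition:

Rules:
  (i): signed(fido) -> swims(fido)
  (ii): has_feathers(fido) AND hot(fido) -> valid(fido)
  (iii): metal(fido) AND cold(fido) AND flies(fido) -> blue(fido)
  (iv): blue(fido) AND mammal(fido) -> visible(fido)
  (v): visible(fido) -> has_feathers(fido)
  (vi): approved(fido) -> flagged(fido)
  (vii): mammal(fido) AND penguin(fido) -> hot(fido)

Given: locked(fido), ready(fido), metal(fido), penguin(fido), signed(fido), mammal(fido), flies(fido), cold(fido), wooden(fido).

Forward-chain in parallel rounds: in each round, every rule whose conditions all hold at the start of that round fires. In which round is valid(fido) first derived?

[1] (i) [signed(fido) -> swims(fido)]; (iii) [metal(fido) AND cold(fido) AND flies(fido) -> blue(fido)]; (vii) [mammal(fido) AND penguin(fido) -> hot(fido)]. ⇒ new: swims(fido), blue(fido), hot(fido).
[2] (iv) [blue(fido) AND mammal(fido) -> visible(fido)]. ⇒ new: visible(fido).
[3] (v) [visible(fido) -> has_feathers(fido)]. ⇒ new: has_feathers(fido).
[4] (ii) [has_feathers(fido) AND hot(fido) -> valid(fido)]. ⇒ new: valid(fido).
valid(fido) first appears in round 4.

4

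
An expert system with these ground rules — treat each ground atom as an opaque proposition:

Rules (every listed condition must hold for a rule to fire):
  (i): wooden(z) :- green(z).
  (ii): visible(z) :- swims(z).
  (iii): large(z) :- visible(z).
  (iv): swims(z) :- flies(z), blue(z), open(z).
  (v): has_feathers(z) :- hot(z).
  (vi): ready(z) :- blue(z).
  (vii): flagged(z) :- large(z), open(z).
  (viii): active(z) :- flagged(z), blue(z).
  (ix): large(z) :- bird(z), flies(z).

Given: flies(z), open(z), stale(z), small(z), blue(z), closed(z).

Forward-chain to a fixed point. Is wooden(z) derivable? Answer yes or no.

no

[1] (iv) [swims(z) :- flies(z), blue(z), open(z).]; (vi) [ready(z) :- blue(z).]. ⇒ new: swims(z), ready(z).
[2] (ii) [visible(z) :- swims(z).]. ⇒ new: visible(z).
[3] (iii) [large(z) :- visible(z).]. ⇒ new: large(z).
[4] (vii) [flagged(z) :- large(z), open(z).]. ⇒ new: flagged(z).
[5] (viii) [active(z) :- flagged(z), blue(z).]. ⇒ new: active(z).
Fixed point reached. wooden(z) is concluded only by (i); (i) needs green(z) (never derived).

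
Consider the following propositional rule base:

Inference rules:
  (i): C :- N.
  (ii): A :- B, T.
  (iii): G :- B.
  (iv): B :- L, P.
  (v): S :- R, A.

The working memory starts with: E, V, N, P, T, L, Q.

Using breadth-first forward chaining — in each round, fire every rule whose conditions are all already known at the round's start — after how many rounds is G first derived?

Round 1: (i) [C :- N.]; (iv) [B :- L, P.]. New: C, B.
Round 2: (ii) [A :- B, T.]; (iii) [G :- B.]. New: A, G.
G first appears in round 2.

2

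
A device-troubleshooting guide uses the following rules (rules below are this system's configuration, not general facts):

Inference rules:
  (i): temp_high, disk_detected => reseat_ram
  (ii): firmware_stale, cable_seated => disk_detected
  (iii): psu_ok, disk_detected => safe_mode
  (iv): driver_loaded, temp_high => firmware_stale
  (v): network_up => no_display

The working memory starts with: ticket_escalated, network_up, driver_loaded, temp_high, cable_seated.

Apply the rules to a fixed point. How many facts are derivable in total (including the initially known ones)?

9

[1] (iv) [driver_loaded, temp_high => firmware_stale]; (v) [network_up => no_display]. ⇒ new: firmware_stale, no_display.
[2] (ii) [firmware_stale, cable_seated => disk_detected]. ⇒ new: disk_detected.
[3] (i) [temp_high, disk_detected => reseat_ram]. ⇒ new: reseat_ram.
Closure: {cable_seated, disk_detected, driver_loaded, firmware_stale, network_up, no_display, reseat_ram, temp_high, ticket_escalated} — 9 facts.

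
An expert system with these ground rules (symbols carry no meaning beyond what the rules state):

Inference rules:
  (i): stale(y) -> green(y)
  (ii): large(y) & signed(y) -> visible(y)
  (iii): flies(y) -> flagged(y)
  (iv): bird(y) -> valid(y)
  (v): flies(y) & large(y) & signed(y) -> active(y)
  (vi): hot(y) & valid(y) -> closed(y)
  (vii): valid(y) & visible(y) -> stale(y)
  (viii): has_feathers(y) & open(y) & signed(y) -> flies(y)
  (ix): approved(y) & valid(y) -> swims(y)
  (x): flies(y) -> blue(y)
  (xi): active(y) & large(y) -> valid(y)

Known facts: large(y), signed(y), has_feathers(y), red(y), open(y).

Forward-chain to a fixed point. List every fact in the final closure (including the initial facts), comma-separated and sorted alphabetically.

active(y), blue(y), flagged(y), flies(y), green(y), has_feathers(y), large(y), open(y), red(y), signed(y), stale(y), valid(y), visible(y)

[1] (ii) [large(y) & signed(y) -> visible(y)]; (viii) [has_feathers(y) & open(y) & signed(y) -> flies(y)]. ⇒ new: visible(y), flies(y).
[2] (iii) [flies(y) -> flagged(y)]; (v) [flies(y) & large(y) & signed(y) -> active(y)]; (x) [flies(y) -> blue(y)]. ⇒ new: flagged(y), active(y), blue(y).
[3] (xi) [active(y) & large(y) -> valid(y)]. ⇒ new: valid(y).
[4] (vii) [valid(y) & visible(y) -> stale(y)]. ⇒ new: stale(y).
[5] (i) [stale(y) -> green(y)]. ⇒ new: green(y).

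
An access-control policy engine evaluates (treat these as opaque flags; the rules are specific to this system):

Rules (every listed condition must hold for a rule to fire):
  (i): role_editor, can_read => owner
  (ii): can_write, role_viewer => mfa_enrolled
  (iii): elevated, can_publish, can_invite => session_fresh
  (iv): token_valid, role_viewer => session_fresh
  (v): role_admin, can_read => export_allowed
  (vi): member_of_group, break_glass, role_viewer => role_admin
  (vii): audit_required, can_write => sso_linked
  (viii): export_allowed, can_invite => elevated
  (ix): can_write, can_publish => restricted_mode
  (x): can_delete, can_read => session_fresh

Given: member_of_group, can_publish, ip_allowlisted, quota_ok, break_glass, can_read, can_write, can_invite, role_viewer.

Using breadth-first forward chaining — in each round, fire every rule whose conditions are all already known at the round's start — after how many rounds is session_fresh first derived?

Round 1: (ii) [can_write, role_viewer => mfa_enrolled]; (vi) [member_of_group, break_glass, role_viewer => role_admin]; (ix) [can_write, can_publish => restricted_mode]. New: mfa_enrolled, role_admin, restricted_mode.
Round 2: (v) [role_admin, can_read => export_allowed]. New: export_allowed.
Round 3: (viii) [export_allowed, can_invite => elevated]. New: elevated.
Round 4: (iii) [elevated, can_publish, can_invite => session_fresh]. New: session_fresh.
session_fresh first appears in round 4.

4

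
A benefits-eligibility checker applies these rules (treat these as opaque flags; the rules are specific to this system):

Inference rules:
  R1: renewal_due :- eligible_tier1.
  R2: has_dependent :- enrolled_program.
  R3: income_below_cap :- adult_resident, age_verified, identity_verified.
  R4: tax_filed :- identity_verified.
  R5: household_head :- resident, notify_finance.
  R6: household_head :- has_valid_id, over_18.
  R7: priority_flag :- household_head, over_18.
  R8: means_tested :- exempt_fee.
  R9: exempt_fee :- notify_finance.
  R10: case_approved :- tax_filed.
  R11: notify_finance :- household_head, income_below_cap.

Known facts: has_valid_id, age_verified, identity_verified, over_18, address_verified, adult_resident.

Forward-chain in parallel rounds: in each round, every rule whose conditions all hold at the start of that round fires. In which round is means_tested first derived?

Round 1: R3 [income_below_cap :- adult_resident, age_verified, identity_verified.]; R4 [tax_filed :- identity_verified.]; R6 [household_head :- has_valid_id, over_18.]. New: income_below_cap, tax_filed, household_head.
Round 2: R7 [priority_flag :- household_head, over_18.]; R10 [case_approved :- tax_filed.]; R11 [notify_finance :- household_head, income_below_cap.]. New: priority_flag, case_approved, notify_finance.
Round 3: R9 [exempt_fee :- notify_finance.]. New: exempt_fee.
Round 4: R8 [means_tested :- exempt_fee.]. New: means_tested.
means_tested first appears in round 4.

4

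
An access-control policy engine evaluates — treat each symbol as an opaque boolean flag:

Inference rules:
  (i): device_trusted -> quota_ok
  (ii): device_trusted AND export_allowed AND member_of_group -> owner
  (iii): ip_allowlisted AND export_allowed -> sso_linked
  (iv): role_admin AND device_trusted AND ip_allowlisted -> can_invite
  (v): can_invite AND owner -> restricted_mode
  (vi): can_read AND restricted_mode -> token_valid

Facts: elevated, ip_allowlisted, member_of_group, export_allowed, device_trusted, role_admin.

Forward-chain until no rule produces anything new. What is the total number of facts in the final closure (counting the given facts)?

11

[1] (i) [device_trusted -> quota_ok]; (ii) [device_trusted AND export_allowed AND member_of_group -> owner]; (iii) [ip_allowlisted AND export_allowed -> sso_linked]; (iv) [role_admin AND device_trusted AND ip_allowlisted -> can_invite]. ⇒ new: quota_ok, owner, sso_linked, can_invite.
[2] (v) [can_invite AND owner -> restricted_mode]. ⇒ new: restricted_mode.
Closure: {can_invite, device_trusted, elevated, export_allowed, ip_allowlisted, member_of_group, owner, quota_ok, restricted_mode, role_admin, sso_linked} — 11 facts.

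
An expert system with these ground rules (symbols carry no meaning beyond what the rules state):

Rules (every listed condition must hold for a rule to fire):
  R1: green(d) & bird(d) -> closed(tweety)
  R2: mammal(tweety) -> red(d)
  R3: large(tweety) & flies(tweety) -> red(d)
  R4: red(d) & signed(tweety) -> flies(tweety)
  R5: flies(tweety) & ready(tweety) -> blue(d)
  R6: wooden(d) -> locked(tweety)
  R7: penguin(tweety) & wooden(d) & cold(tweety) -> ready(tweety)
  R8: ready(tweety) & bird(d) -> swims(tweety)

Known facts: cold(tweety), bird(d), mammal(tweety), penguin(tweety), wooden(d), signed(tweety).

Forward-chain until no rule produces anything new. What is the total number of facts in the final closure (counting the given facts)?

12

Round 1 — R2, R6, R7, derive red(d), locked(tweety), ready(tweety).
Round 2 — R4, R8, derive flies(tweety), swims(tweety).
Round 3 — R5, derive blue(d).
Closure: {bird(d), blue(d), cold(tweety), flies(tweety), locked(tweety), mammal(tweety), penguin(tweety), ready(tweety), red(d), signed(tweety), swims(tweety), wooden(d)} — 12 facts.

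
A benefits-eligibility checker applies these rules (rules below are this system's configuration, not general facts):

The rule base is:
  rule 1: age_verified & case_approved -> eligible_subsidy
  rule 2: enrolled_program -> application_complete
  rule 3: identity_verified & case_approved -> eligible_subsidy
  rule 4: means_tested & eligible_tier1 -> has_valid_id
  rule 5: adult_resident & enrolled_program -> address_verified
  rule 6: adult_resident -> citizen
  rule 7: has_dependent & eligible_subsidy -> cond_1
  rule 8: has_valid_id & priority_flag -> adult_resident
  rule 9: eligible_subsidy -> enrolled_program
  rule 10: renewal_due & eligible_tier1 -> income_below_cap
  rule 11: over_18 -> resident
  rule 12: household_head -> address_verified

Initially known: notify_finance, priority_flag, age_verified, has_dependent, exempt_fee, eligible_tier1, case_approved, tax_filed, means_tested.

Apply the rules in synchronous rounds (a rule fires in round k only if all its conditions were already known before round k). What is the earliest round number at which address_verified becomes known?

Round 1 fires rule 1, rule 4, giving eligible_subsidy, has_valid_id.
Round 2 fires rule 7, rule 8, rule 9, giving cond_1, adult_resident, enrolled_program.
Round 3 fires rule 2, rule 5, rule 6, giving application_complete, address_verified, citizen.
address_verified first appears in round 3.

3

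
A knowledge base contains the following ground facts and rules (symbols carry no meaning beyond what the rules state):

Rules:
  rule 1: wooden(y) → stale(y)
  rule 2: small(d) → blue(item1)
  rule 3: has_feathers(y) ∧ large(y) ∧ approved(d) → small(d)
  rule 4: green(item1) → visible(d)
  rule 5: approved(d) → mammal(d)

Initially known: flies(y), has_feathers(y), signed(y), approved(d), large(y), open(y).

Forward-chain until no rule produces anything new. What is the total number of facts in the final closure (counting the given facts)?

Round 1 fires rule 3, rule 5, giving small(d), mammal(d).
Round 2 fires rule 2, giving blue(item1).
Closure: {approved(d), blue(item1), flies(y), has_feathers(y), large(y), mammal(d), open(y), signed(y), small(d)} — 9 facts.

9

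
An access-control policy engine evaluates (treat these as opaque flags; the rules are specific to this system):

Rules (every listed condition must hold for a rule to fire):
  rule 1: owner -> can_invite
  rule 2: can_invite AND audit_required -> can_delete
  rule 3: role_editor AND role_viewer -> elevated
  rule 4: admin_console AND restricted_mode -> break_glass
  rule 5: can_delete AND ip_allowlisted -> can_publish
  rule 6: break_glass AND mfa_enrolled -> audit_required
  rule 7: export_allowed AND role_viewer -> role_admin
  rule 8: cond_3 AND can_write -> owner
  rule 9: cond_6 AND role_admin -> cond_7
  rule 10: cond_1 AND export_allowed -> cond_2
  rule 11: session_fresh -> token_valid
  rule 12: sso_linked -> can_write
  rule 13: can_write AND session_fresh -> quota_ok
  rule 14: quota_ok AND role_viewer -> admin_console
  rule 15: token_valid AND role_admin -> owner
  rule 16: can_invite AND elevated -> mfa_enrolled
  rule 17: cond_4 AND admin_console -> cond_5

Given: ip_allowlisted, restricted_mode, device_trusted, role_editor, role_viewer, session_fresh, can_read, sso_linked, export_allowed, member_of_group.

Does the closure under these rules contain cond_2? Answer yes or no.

Round 1 — rule 3, rule 7, rule 11, rule 12, derive elevated, role_admin, token_valid, can_write.
Round 2 — rule 13, rule 15, derive quota_ok, owner.
Round 3 — rule 1, rule 14, derive can_invite, admin_console.
Round 4 — rule 4, rule 16, derive break_glass, mfa_enrolled.
Round 5 — rule 6, derive audit_required.
Round 6 — rule 2, derive can_delete.
Round 7 — rule 5, derive can_publish.
Fixed point reached. cond_2 is concluded only by rule 10; rule 10 needs cond_1 (never derived).

no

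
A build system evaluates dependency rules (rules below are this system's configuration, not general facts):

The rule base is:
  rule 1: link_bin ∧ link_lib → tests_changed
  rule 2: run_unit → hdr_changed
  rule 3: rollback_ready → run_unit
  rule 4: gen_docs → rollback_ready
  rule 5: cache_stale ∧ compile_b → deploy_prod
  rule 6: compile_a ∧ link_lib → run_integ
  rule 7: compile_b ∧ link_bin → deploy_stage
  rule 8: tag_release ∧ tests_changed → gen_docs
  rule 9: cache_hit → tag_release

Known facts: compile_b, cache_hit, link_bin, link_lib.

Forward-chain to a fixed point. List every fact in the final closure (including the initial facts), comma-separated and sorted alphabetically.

cache_hit, compile_b, deploy_stage, gen_docs, hdr_changed, link_bin, link_lib, rollback_ready, run_unit, tag_release, tests_changed

Round 1: rule 1 [link_bin ∧ link_lib → tests_changed]; rule 7 [compile_b ∧ link_bin → deploy_stage]; rule 9 [cache_hit → tag_release]. Adds tests_changed, deploy_stage, tag_release.
Round 2: rule 8 [tag_release ∧ tests_changed → gen_docs]. Adds gen_docs.
Round 3: rule 4 [gen_docs → rollback_ready]. Adds rollback_ready.
Round 4: rule 3 [rollback_ready → run_unit]. Adds run_unit.
Round 5: rule 2 [run_unit → hdr_changed]. Adds hdr_changed.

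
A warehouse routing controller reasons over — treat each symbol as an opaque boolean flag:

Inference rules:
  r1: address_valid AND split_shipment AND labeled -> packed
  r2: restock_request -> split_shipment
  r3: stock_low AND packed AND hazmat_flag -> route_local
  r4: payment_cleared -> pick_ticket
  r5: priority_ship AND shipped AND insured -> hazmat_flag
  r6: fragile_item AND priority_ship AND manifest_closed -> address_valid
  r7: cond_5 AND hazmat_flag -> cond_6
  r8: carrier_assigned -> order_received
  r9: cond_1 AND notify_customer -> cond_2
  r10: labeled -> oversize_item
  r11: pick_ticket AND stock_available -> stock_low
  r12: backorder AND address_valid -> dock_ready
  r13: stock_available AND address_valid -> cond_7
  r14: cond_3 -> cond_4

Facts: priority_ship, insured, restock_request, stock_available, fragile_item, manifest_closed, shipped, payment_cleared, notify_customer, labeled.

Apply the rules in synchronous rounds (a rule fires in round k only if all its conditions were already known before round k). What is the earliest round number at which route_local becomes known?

Round 1 — r2, r4, r5, r6, r10, derive split_shipment, pick_ticket, hazmat_flag, address_valid, oversize_item.
Round 2 — r1, r11, r13, derive packed, stock_low, cond_7.
Round 3 — r3, derive route_local.
route_local first appears in round 3.

3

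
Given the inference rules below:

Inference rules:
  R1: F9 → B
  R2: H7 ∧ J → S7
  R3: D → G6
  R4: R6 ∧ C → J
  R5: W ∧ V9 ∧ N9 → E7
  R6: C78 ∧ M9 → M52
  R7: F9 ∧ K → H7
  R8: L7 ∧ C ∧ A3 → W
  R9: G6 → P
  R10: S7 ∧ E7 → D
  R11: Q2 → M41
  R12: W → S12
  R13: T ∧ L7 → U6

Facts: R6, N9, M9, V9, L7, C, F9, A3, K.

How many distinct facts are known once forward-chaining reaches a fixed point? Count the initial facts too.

Round 1: R1 [F9 → B]; R4 [R6 ∧ C → J]; R7 [F9 ∧ K → H7]; R8 [L7 ∧ C ∧ A3 → W]. New: B, J, H7, W.
Round 2: R2 [H7 ∧ J → S7]; R5 [W ∧ V9 ∧ N9 → E7]; R12 [W → S12]. New: S7, E7, S12.
Round 3: R10 [S7 ∧ E7 → D]. New: D.
Round 4: R3 [D → G6]. New: G6.
Round 5: R9 [G6 → P]. New: P.
Closure: {A3, B, C, D, E7, F9, G6, H7, J, K, L7, M9, N9, P, R6, S12, S7, V9, W} — 19 facts.

19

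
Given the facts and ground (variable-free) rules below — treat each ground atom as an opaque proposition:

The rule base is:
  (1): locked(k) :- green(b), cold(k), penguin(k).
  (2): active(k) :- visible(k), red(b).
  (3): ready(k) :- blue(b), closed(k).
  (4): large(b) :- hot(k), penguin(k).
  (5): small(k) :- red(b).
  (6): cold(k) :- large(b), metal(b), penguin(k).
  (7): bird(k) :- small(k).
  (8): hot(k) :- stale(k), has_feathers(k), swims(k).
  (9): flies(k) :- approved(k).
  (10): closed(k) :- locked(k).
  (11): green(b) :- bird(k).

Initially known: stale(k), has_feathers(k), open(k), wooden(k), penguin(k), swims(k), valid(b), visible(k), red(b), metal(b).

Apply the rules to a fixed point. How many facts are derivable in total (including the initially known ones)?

[1] (2) [active(k) :- visible(k), red(b).]; (5) [small(k) :- red(b).]; (8) [hot(k) :- stale(k), has_feathers(k), swims(k).]. ⇒ new: active(k), small(k), hot(k).
[2] (4) [large(b) :- hot(k), penguin(k).]; (7) [bird(k) :- small(k).]. ⇒ new: large(b), bird(k).
[3] (6) [cold(k) :- large(b), metal(b), penguin(k).]; (11) [green(b) :- bird(k).]. ⇒ new: cold(k), green(b).
[4] (1) [locked(k) :- green(b), cold(k), penguin(k).]. ⇒ new: locked(k).
[5] (10) [closed(k) :- locked(k).]. ⇒ new: closed(k).
Closure: {active(k), bird(k), closed(k), cold(k), green(b), has_feathers(k), hot(k), large(b), locked(k), metal(b), open(k), penguin(k), red(b), small(k), stale(k), swims(k), valid(b), visible(k), wooden(k)} — 19 facts.

19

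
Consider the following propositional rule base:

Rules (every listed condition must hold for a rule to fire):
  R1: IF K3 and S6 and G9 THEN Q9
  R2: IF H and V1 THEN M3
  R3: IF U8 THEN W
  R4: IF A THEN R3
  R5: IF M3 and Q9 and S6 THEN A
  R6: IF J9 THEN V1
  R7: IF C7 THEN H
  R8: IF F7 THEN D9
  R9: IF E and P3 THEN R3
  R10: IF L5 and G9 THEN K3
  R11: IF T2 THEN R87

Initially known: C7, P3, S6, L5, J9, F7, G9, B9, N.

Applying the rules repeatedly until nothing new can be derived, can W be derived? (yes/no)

no

Round 1: R6 [IF J9 THEN V1]; R7 [IF C7 THEN H]; R8 [IF F7 THEN D9]; R10 [IF L5 and G9 THEN K3]. Adds V1, H, D9, K3.
Round 2: R1 [IF K3 and S6 and G9 THEN Q9]; R2 [IF H and V1 THEN M3]. Adds Q9, M3.
Round 3: R5 [IF M3 and Q9 and S6 THEN A]. Adds A.
Round 4: R4 [IF A THEN R3]. Adds R3.
Fixed point reached. W is concluded only by R3; R3 needs U8 (never derived).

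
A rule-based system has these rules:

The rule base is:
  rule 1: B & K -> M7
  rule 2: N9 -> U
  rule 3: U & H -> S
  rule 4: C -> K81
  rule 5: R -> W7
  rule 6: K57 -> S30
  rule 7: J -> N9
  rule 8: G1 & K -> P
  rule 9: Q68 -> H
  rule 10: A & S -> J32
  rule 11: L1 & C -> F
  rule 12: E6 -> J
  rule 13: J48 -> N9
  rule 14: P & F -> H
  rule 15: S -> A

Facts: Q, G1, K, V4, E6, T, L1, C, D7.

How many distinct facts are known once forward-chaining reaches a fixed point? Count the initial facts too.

19

Round 1 fires rule 4, rule 8, rule 11, rule 12, giving K81, P, F, J.
Round 2 fires rule 7, rule 14, giving N9, H.
Round 3 fires rule 2, giving U.
Round 4 fires rule 3, giving S.
Round 5 fires rule 15, giving A.
Round 6 fires rule 10, giving J32.
Closure: {A, C, D7, E6, F, G1, H, J, J32, K, K81, L1, N9, P, Q, S, T, U, V4} — 19 facts.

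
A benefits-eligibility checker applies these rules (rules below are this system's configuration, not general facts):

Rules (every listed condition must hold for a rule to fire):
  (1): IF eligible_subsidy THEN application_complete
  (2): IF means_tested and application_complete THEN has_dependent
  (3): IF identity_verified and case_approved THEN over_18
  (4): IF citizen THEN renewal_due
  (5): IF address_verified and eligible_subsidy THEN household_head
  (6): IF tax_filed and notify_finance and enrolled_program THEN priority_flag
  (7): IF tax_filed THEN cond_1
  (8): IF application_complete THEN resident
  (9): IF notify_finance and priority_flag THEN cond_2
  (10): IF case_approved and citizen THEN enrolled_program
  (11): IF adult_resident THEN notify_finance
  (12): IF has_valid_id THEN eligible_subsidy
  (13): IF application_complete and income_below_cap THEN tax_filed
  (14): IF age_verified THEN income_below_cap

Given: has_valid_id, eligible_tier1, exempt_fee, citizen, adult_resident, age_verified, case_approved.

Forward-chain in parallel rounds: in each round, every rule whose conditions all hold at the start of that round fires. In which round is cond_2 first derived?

Round 1: (4) [IF citizen THEN renewal_due]; (10) [IF case_approved and citizen THEN enrolled_program]; (11) [IF adult_resident THEN notify_finance]; (12) [IF has_valid_id THEN eligible_subsidy]; (14) [IF age_verified THEN income_below_cap]. New: renewal_due, enrolled_program, notify_finance, eligible_subsidy, income_below_cap.
Round 2: (1) [IF eligible_subsidy THEN application_complete]. New: application_complete.
Round 3: (8) [IF application_complete THEN resident]; (13) [IF application_complete and income_below_cap THEN tax_filed]. New: resident, tax_filed.
Round 4: (6) [IF tax_filed and notify_finance and enrolled_program THEN priority_flag]; (7) [IF tax_filed THEN cond_1]. New: priority_flag, cond_1.
Round 5: (9) [IF notify_finance and priority_flag THEN cond_2]. New: cond_2.
cond_2 first appears in round 5.

5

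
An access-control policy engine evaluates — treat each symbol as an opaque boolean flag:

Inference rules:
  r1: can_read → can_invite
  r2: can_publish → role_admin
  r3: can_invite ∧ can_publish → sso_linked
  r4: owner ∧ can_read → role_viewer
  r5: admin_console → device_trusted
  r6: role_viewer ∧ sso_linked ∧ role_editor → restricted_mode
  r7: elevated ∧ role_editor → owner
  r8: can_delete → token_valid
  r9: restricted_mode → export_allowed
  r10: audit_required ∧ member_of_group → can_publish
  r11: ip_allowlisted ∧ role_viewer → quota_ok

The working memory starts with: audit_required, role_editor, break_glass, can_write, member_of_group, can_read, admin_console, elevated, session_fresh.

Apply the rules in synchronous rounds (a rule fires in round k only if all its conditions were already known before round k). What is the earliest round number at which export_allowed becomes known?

4

Round 1: r1 [can_read → can_invite]; r5 [admin_console → device_trusted]; r7 [elevated ∧ role_editor → owner]; r10 [audit_required ∧ member_of_group → can_publish]. New: can_invite, device_trusted, owner, can_publish.
Round 2: r2 [can_publish → role_admin]; r3 [can_invite ∧ can_publish → sso_linked]; r4 [owner ∧ can_read → role_viewer]. New: role_admin, sso_linked, role_viewer.
Round 3: r6 [role_viewer ∧ sso_linked ∧ role_editor → restricted_mode]. New: restricted_mode.
Round 4: r9 [restricted_mode → export_allowed]. New: export_allowed.
export_allowed first appears in round 4.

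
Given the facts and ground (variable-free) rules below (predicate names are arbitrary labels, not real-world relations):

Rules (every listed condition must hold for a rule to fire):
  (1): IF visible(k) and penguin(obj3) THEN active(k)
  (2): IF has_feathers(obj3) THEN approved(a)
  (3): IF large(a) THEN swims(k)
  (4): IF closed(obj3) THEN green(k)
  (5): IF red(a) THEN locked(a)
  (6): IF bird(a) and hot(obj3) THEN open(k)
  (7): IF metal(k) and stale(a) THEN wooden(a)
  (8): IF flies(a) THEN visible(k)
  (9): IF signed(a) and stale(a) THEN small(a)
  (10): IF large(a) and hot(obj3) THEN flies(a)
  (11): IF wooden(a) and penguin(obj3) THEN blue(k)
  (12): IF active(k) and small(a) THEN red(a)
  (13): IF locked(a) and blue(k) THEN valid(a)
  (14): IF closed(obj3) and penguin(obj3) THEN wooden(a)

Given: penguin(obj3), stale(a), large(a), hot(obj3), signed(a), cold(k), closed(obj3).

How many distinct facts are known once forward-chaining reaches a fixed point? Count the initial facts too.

[1] (3) [IF large(a) THEN swims(k)]; (4) [IF closed(obj3) THEN green(k)]; (9) [IF signed(a) and stale(a) THEN small(a)]; (10) [IF large(a) and hot(obj3) THEN flies(a)]; (14) [IF closed(obj3) and penguin(obj3) THEN wooden(a)]. ⇒ new: swims(k), green(k), small(a), flies(a), wooden(a).
[2] (8) [IF flies(a) THEN visible(k)]; (11) [IF wooden(a) and penguin(obj3) THEN blue(k)]. ⇒ new: visible(k), blue(k).
[3] (1) [IF visible(k) and penguin(obj3) THEN active(k)]. ⇒ new: active(k).
[4] (12) [IF active(k) and small(a) THEN red(a)]. ⇒ new: red(a).
[5] (5) [IF red(a) THEN locked(a)]. ⇒ new: locked(a).
[6] (13) [IF locked(a) and blue(k) THEN valid(a)]. ⇒ new: valid(a).
Closure: {active(k), blue(k), closed(obj3), cold(k), flies(a), green(k), hot(obj3), large(a), locked(a), penguin(obj3), red(a), signed(a), small(a), stale(a), swims(k), valid(a), visible(k), wooden(a)} — 18 facts.

18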